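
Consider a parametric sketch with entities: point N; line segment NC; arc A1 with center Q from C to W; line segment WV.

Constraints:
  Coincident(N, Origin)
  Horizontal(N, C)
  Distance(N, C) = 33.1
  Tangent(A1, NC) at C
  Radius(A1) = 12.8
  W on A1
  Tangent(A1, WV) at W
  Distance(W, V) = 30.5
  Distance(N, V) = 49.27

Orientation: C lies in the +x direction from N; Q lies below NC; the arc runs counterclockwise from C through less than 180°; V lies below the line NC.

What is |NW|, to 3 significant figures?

24.4

Checks: |QW| = 12.80 ✓; ∠(QW, WV) = 90.00° ✓; |WV| = 30.50 ✓; |NV| = 49.27 ✓.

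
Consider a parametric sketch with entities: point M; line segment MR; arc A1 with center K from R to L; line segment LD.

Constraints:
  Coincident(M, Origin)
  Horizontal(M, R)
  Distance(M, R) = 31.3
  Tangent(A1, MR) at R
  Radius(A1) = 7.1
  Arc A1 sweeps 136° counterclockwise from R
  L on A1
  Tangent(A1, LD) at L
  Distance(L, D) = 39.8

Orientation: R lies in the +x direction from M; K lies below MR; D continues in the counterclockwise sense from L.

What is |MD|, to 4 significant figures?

67.92

On A1, R sits at bearing 90° from K; a 136° counterclockwise sweep puts L at bearing 226°, so L = K + 7.1·(cos 226°, sin 226°) = (26.37, -12.21). A1 meets LD tangentially, so KL is at right angles to LD, so LD runs along (−sin 226°, cos 226°); with |LD| = 39.8, D = (55.00, -39.85). Then |MD| = |D − M| = 67.92.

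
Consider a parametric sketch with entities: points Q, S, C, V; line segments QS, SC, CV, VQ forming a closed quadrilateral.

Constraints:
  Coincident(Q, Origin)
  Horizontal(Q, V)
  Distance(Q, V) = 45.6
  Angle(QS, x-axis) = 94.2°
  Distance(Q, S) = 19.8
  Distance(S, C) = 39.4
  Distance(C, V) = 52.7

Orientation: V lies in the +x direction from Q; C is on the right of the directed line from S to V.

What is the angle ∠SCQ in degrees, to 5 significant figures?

6.8839°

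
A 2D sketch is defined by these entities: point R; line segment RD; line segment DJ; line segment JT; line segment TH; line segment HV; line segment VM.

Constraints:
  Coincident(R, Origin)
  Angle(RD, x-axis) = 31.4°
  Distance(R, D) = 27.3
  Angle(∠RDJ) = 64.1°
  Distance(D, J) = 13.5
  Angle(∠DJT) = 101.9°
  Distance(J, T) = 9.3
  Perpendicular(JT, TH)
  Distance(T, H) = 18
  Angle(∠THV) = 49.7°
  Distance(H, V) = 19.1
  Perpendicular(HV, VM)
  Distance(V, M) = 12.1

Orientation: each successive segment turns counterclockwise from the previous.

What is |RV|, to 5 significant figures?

28.988

JT ⟂ TH, so TH runs at -44.600°; with |TH| = 18.0, H = (18.228, 2.2562). ∠THV = 49.7° gives HV at 85.700° from the x-axis; with |HV| = 19.1, V = (19.660, 21.302). Then |RV| = |V − R| = 28.988.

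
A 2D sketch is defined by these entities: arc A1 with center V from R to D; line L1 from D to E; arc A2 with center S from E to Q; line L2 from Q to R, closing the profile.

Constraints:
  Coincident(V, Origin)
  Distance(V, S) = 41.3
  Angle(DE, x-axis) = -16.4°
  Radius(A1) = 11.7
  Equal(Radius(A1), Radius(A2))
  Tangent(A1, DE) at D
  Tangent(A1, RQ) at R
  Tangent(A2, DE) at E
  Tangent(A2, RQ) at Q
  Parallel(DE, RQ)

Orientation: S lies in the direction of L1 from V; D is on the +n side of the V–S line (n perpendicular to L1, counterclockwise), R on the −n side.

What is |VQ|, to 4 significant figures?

42.93

The slot axis is L1's direction at -16.4°, so u = (cos -16.4°, sin -16.4°) = (0.9593, -0.2823) and n = (−sin -16.4°, cos -16.4°) = (0.2823, 0.9593). V is at the origin and S lies 41.3 along u from V, so S = 41.3·u = (39.62, -11.66). Tangency of A1 to both parallel lines with radius 11.7 puts D and R at V ± 11.7·n: D = (3.303, 11.22), R = (-3.303, -11.22). Equal radii place E and Q the same way about S: E = S + 11.7·n = (42.92, -0.4367), Q = S − 11.7·n = (36.32, -22.88). Then |VQ| = |Q − V| = 42.93.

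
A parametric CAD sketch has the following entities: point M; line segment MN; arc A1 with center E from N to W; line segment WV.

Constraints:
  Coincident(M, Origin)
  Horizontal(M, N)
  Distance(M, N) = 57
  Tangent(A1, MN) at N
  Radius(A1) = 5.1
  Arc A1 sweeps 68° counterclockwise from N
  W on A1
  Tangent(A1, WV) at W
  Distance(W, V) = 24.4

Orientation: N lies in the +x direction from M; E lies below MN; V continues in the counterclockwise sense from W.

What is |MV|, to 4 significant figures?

50.27

M is at the origin; MN is horizontal with |MN| = 57.0 and N on the +x side, so N = (57.00, 0.000). The tangent condition forces EN to be normal to MN, so E = N + (0, -5.1) = (57.00, -5.100). On A1, N sits at bearing 90° from E; a 68° counterclockwise sweep puts W at bearing 158°, so W = E + 5.1·(cos 158°, sin 158°) = (52.27, -3.190). Tangency of A1 to WV means the radius EW is perpendicular to WV, so WV runs along (−sin 158°, cos 158°); with |WV| = 24.4, V = (43.13, -25.81). Then |MV| = |V − M| = 50.27.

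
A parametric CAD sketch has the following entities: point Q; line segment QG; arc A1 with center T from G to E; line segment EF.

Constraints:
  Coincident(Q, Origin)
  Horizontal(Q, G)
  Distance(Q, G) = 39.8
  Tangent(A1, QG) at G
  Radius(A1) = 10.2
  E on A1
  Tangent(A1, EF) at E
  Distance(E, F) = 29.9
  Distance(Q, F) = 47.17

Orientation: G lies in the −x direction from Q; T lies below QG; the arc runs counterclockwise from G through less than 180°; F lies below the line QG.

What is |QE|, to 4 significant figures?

50.25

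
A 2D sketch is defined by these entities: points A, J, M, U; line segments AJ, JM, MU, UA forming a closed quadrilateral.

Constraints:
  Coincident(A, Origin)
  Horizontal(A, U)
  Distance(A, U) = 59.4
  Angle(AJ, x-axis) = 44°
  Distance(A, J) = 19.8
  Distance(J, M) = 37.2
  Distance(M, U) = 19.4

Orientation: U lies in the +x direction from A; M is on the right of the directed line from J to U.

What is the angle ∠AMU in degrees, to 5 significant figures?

135.51°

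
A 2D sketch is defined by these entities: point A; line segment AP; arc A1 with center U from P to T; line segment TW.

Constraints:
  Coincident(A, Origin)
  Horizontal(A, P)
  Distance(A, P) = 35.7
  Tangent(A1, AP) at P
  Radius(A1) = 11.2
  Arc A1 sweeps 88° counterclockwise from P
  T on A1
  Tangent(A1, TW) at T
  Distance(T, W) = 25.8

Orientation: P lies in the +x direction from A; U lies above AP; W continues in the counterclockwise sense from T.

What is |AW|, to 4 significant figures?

60.19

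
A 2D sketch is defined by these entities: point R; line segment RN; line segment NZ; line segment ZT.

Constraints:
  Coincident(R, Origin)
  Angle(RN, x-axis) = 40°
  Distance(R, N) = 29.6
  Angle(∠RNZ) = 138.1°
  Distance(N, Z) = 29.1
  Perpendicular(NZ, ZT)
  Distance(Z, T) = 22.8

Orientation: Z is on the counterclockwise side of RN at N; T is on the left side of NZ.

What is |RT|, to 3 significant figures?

51.2

R is at the origin; RN runs at 40.0° with length 29.6, so N = 29.6·(cos 40.0°, sin 40.0°) = (22.7, 19.0). ∠RNZ = 138.1°, so NZ runs at 40.0° + (180° − 138.1°) = 81.9° from the x-axis; with |NZ| = 29.1, Z = N + 29.1·(cos 81.9°, sin 81.9°) = (26.8, 47.8). NZ ⟂ ZT; with |ZT| = 22.8 on the left of NZ, T = Z + 22.8·(-0.990, 0.141) = (4.20, 51.0). Then |RT| = |T − R| = 51.2.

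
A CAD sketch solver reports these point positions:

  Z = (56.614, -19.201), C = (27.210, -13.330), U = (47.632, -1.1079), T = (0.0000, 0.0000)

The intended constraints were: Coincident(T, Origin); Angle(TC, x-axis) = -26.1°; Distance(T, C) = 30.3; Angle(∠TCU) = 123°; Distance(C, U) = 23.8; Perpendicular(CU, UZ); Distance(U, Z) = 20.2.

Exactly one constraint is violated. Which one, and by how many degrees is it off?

Perpendicular(CU, UZ) — off by 4.50°.

T = (0.00, 0.00) ✓; TC at -26.10° ✓; |TC| = 30.30 ✓; ∠TCU = 123.0° ✓; |CU| = 23.80 ✓; ∠(CU, UZ) = 94.50° ✗; |UZ| = 20.20 ✓.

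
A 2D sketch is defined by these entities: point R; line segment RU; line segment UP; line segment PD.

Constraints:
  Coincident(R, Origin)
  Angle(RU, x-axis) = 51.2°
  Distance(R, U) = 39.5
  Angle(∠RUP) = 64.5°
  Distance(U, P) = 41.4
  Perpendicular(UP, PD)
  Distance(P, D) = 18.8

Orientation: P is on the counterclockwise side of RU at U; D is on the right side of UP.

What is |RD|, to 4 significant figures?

59.67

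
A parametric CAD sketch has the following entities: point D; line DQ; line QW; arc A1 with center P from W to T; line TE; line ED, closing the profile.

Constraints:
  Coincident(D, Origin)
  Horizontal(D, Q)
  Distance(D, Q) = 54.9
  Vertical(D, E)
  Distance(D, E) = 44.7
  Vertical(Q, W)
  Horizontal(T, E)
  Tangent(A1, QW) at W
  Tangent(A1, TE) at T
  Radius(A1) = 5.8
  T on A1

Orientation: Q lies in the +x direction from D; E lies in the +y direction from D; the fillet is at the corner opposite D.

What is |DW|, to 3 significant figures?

67.3

D is at the origin; DQ is horizontal with |DQ| = 54.9 and Q on the +x side, so Q = (54.9, 0.00). D and E share the same x with |DE| = 44.7 and E on the +y side, so E = (0.00, 44.7). The virtual corner opposite D is at (54.9, 44.7). The tangent condition forces PW to be normal to QW and A1 meets TE tangentially, so PT is at right angles to TE, with radius 5.8, so the center P sits 5.8 in from both sides at P = (49.1, 38.9). That places the tangent points at W = (54.9, 38.9) on QW and T = (49.1, 44.7) on TE. Then |DW| = |W − D| = 67.3.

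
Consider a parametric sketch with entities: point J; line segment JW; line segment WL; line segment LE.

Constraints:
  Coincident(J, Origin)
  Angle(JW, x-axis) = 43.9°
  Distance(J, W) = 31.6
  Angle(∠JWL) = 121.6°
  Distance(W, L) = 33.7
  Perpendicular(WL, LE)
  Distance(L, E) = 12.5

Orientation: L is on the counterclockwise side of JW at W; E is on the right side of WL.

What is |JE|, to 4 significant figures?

63.87

J is at the origin; JW runs at 43.9° with length 31.6, so W = 31.6·(cos 43.9°, sin 43.9°) = (22.77, 21.91). ∠JWL = 121.6°, so WL runs at 43.9° + (180° − 121.6°) = 102.3° from the x-axis; with |WL| = 33.7, L = W + 33.7·(cos 102.3°, sin 102.3°) = (15.59, 54.84). WL is perpendicular to LE; with |LE| = 12.5 on the right of WL, E = L + 12.5·(0.9770, 0.2130) = (27.80, 57.50). Then |JE| = |E − J| = 63.87.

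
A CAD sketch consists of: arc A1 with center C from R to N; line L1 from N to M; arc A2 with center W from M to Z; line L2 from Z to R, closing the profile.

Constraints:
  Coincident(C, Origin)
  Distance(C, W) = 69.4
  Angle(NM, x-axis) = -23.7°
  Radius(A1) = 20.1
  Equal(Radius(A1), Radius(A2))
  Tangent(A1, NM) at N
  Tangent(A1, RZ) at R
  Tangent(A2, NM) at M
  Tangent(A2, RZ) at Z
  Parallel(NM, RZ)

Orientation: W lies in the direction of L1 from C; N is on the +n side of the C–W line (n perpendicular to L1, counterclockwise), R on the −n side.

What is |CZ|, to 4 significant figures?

72.25

The slot axis is L1's direction at -23.7°, so u = (cos -23.7°, sin -23.7°) = (0.9157, -0.4019) and n = (−sin -23.7°, cos -23.7°) = (0.4019, 0.9157). C is at the origin and W lies 69.4 along u from C, so W = 69.4·u = (63.55, -27.90). Tangency of A1 to both parallel lines with radius 20.1 puts N and R at C ± 20.1·n: N = (8.079, 18.40), R = (-8.079, -18.40). Equal radii place M and Z the same way about W: M = W + 20.1·n = (71.63, -9.490), Z = W − 20.1·n = (55.47, -46.30). Then |CZ| = |Z − C| = 72.25.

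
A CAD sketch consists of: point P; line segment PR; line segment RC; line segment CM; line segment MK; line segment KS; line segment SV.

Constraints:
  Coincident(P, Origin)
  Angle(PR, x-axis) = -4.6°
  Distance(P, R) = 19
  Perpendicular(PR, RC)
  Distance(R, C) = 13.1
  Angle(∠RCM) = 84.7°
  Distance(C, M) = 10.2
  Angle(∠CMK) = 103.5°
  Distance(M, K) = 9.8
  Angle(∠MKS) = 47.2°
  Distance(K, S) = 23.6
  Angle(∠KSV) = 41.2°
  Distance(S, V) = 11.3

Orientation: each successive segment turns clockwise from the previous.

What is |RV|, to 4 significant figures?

17.48

P is at the origin; PR runs at -4.6° with length 19.0, so R = (18.94, -1.524). PR is perpendicular to RC, so RC runs at -94.60°; with |RC| = 13.1, C = (17.89, -14.58). ∠RCM = 84.7° gives CM at 170.1° from the x-axis; with |CM| = 10.2, M = (7.840, -12.83). ∠CMK = 103.5° gives MK at 93.60° from the x-axis; with |MK| = 9.8, K = (7.225, -3.047). ∠MKS = 47.2° gives KS at -39.20° from the x-axis; with |KS| = 23.6, S = (25.51, -17.96). ∠KSV = 41.2° gives SV at -178.0° from the x-axis; with |SV| = 11.3, V = (14.22, -18.36). Then |RV| = |V − R| = 17.48.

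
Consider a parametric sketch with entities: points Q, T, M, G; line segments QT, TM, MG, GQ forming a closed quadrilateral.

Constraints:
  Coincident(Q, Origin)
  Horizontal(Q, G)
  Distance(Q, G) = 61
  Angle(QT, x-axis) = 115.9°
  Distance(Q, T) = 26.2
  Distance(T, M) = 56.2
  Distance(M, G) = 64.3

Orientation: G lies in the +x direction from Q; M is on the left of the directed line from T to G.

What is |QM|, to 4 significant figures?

66.67

Q is at the origin; Q and G share the same y with |QG| = 61.0 and G in +x, so G = (61.0, 0). QT runs at 115.9° with |QT| = 26.2, so T = (-11.44, 23.57). M is determined by |TM| = 56.2 and |MG| = 64.3 together: it lies at the intersection of circle(T, 56.2) and circle(G, 64.3). With |TG| = 76.18, the foot of the radical line on TG is 31.68 from T and the perpendicular offset is √(56.2² − 31.68²) = 46.42. Taking the left-of-TG solution: M = (33.05, 57.91).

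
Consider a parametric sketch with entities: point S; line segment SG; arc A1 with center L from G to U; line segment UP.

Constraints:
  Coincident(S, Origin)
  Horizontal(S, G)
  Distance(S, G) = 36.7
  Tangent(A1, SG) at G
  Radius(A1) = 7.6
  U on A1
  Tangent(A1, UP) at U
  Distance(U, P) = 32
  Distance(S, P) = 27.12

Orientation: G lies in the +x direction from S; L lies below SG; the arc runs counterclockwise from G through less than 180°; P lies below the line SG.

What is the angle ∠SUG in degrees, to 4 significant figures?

152.5°

Checks: |LU| = 7.600 ✓; ∠(LU, UP) = 90.00° ✓; |UP| = 32.00 ✓; |SP| = 27.12 ✓.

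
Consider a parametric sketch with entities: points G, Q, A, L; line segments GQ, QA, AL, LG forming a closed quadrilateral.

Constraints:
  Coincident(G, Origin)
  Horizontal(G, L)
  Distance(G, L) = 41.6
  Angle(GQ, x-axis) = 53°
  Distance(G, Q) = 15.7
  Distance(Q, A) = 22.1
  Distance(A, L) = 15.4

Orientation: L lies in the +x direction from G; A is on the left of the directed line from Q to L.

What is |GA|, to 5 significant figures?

33.615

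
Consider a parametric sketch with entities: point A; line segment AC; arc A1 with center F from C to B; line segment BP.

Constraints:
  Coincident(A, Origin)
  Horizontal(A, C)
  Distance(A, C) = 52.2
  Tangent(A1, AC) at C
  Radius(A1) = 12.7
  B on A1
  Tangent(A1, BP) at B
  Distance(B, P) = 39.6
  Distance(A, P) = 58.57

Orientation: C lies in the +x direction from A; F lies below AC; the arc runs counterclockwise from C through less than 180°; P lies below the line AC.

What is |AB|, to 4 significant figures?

41.04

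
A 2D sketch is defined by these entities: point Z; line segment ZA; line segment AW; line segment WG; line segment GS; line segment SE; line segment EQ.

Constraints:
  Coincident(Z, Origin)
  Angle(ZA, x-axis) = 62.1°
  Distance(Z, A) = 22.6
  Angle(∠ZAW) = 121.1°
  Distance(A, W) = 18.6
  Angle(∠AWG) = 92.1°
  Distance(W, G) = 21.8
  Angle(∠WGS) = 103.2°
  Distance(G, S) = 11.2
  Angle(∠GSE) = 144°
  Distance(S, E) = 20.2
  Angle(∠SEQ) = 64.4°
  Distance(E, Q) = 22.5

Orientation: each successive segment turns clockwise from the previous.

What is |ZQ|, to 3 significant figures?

24.7

Z is at the origin; ZA runs at 62.1° with length 22.6, so A = (10.6, 20.0). ∠ZAW = 121.1° gives AW at 3.20° from the x-axis; with |AW| = 18.6, W = (29.1, 21.0). ∠AWG = 92.1° gives WG at -84.7° from the x-axis; with |WG| = 21.8, G = (31.2, -0.695). ∠WGS = 103.2° gives GS at -162° from the x-axis; with |GS| = 11.2, S = (20.5, -4.25). ∠GSE = 144.0° gives SE at 162° from the x-axis; with |SE| = 20.2, E = (1.27, 1.83). ∠SEQ = 64.4° gives EQ at 46.9° from the x-axis; with |EQ| = 22.5, Q = (16.6, 18.3). Then |ZQ| = |Q − Z| = 24.7.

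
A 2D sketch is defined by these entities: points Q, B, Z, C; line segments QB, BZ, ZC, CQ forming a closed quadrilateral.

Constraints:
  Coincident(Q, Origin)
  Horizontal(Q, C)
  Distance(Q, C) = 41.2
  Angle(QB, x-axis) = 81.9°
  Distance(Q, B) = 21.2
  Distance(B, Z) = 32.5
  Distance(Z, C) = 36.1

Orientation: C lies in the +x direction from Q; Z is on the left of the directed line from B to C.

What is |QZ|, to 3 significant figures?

47.6

Checks: |BZ| = 32.50 ✓; |ZC| = 36.10 ✓.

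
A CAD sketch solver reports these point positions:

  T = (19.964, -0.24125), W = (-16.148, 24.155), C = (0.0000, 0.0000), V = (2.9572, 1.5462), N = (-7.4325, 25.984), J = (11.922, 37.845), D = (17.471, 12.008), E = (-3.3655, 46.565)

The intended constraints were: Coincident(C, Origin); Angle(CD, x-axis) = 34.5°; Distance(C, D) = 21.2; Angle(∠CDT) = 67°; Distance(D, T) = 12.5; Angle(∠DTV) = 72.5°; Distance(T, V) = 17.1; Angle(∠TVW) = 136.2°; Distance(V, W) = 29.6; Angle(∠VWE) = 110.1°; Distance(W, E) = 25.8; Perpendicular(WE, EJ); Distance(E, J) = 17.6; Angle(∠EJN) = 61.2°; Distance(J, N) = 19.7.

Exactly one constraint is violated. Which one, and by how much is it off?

Distance(J, N) = 19.7 — off by 3.00.

C = (0.00, 0.00) ✓; CD at 34.50° ✓; |CD| = 21.20 ✓; ∠CDT = 67.00° ✓; |DT| = 12.50 ✓; ∠DTV = 72.50° ✓; |TV| = 17.10 ✓; ∠TVW = 136.2° ✓; |VW| = 29.60 ✓; ∠VWE = 110.1° ✓; |WE| = 25.80 ✓; ∠(WE, EJ) = 90.00° ✓; |EJ| = 17.60 ✓; ∠EJN = 61.20° ✓; |JN| = 22.70 ✗.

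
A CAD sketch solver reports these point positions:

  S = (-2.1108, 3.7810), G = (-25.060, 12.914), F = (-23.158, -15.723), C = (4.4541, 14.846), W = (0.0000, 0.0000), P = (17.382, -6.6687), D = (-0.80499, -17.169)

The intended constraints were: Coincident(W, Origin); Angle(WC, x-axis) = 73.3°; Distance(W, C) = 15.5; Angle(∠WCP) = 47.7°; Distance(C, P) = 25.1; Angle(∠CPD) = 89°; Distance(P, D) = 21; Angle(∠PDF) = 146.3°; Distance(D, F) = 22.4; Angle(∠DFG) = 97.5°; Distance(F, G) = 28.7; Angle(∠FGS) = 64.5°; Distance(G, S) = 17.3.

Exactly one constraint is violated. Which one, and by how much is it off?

Distance(G, S) = 17.3 — off by 7.40.

W = (0.00, 0.00) ✓; WC at 73.30° ✓; |WC| = 15.50 ✓; ∠WCP = 47.70° ✓; |CP| = 25.10 ✓; ∠CPD = 89.00° ✓; |PD| = 21.00 ✓; ∠PDF = 146.3° ✓; |DF| = 22.40 ✓; ∠DFG = 97.50° ✓; |FG| = 28.70 ✓; ∠FGS = 64.50° ✓; |GS| = 24.70 ✗.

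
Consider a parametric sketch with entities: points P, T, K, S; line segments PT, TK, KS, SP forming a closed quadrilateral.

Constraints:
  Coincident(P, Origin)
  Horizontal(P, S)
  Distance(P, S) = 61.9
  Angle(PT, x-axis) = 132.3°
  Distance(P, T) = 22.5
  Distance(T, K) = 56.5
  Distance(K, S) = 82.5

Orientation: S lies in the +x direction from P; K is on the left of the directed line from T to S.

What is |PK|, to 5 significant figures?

67.136

P is at the origin; P and S share the same y with |PS| = 61.9 and S in +x, so S = (61.9, 0). PT runs at 132.3° with |PT| = 22.5, so T = (-15.143, 16.642). K is determined by |TK| = 56.5 and |KS| = 82.5 together: it lies at the intersection of circle(T, 56.5) and circle(S, 82.5). With |TS| = 78.820, the foot of the radical line on TS is 16.484 from T and the perpendicular offset is √(56.5² − 16.484²) = 54.042. Taking the left-of-TS solution: K = (12.380, 65.985).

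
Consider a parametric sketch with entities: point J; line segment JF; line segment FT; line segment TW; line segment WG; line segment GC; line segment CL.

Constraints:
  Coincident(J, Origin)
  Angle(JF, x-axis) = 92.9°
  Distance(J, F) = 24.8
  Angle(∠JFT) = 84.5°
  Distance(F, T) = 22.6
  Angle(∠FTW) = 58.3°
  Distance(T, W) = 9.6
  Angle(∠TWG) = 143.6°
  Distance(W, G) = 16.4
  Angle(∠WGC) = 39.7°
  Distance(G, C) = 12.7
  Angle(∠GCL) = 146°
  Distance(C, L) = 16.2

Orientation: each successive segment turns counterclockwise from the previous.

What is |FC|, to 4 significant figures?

8.939

J is at the origin; JF runs at 92.9° with length 24.8, so F = (-1.255, 24.77). ∠JFT = 84.5° gives FT at -171.6° from the x-axis; with |FT| = 22.6, T = (-23.61, 21.47). ∠FTW = 58.3° gives TW at -49.90° from the x-axis; with |TW| = 9.6, W = (-17.43, 14.12). ∠TWG = 143.6° gives WG at -13.50° from the x-axis; with |WG| = 16.4, G = (-1.482, 10.30). ∠WGC = 39.7° gives GC at 126.8° from the x-axis; with |GC| = 12.7, C = (-9.089, 20.46). Then |FC| = |C − F| = 8.939.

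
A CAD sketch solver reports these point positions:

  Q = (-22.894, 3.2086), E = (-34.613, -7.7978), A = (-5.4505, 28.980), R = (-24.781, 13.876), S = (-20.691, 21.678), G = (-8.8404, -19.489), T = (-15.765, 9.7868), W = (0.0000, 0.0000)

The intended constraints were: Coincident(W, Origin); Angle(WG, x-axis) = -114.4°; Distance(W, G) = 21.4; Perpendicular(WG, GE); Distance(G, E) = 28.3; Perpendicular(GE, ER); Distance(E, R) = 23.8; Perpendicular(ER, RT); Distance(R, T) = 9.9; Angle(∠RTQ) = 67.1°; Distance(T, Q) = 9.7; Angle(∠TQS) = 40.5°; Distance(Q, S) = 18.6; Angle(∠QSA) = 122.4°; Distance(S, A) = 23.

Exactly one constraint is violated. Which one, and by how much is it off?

Distance(S, A) = 23 — off by 6.10.

W = (0.00, 0.00) ✓; WG at -114.4° ✓; |WG| = 21.40 ✓; ∠(WG, GE) = 90.00° ✓; |GE| = 28.30 ✓; ∠(GE, ER) = 90.00° ✓; |ER| = 23.80 ✓; ∠(ER, RT) = 90.00° ✓; |RT| = 9.900 ✓; ∠RTQ = 67.10° ✓; |TQ| = 9.700 ✓; ∠TQS = 40.50° ✓; |QS| = 18.60 ✓; ∠QSA = 122.4° ✓; |SA| = 16.90 ✗.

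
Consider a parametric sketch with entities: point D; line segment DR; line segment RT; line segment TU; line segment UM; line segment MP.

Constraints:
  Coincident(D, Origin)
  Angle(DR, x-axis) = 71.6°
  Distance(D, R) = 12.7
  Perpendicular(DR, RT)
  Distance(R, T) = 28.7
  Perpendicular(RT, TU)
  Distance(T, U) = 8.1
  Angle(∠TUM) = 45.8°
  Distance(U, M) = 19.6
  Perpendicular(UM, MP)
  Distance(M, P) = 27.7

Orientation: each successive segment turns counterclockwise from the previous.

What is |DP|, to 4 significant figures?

51.06

∠TUM = 45.8° gives UM at 25.80° from the x-axis; with |UM| = 19.6, M = (-8.135, 21.95). The perpendicularity gives MP at right angles to UM, so MP runs at 115.8°; with |MP| = 27.7, P = (-20.19, 46.89). Then |DP| = |P − D| = 51.06.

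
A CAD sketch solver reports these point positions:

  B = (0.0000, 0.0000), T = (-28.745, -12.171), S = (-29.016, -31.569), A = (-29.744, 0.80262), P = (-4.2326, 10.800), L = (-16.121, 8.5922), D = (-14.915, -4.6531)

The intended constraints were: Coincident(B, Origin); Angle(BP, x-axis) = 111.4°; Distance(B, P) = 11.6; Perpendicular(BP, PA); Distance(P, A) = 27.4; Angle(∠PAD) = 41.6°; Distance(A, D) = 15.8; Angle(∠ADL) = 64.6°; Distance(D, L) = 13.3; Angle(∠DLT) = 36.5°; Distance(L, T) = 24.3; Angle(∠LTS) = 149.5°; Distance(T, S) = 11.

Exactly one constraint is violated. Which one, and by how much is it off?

Distance(T, S) = 11 — off by 8.40.

B = (0.00, 0.00) ✓; BP at 111.4° ✓; |BP| = 11.60 ✓; ∠(BP, PA) = 90.00° ✓; |PA| = 27.40 ✓; ∠PAD = 41.60° ✓; |AD| = 15.80 ✓; ∠ADL = 64.60° ✓; |DL| = 13.30 ✓; ∠DLT = 36.50° ✓; |LT| = 24.30 ✓; ∠LTS = 149.5° ✓; |TS| = 19.40 ✗.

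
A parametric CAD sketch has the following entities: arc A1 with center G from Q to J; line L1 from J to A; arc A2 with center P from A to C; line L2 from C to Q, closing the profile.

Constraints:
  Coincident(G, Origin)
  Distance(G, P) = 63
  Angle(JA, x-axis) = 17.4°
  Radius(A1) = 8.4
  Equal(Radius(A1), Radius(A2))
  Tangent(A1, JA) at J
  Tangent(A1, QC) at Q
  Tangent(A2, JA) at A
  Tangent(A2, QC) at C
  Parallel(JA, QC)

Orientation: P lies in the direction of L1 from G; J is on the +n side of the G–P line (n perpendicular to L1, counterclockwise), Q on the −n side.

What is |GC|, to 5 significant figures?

63.558

Tangency of A1 to both parallel lines with radius 8.4 puts J and Q at G ± 8.4·n: J = (-2.5119, 8.0156), Q = (2.5119, -8.0156). Equal radii place A and C the same way about P: A = P + 8.4·n = (57.605, 26.855), C = P − 8.4·n = (62.629, 10.824). Then |GC| = |C − G| = 63.558.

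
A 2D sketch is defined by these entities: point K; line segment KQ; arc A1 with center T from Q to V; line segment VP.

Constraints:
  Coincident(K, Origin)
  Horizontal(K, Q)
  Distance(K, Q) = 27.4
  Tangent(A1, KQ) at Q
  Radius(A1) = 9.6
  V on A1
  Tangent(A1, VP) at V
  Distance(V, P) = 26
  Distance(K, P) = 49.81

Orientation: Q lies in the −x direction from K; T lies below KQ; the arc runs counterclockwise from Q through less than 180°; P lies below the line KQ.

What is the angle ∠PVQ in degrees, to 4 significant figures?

131.6°

Checks: |TV| = 9.600 ✓; ∠(TV, VP) = 90.00° ✓; |VP| = 26.00 ✓; |KP| = 49.81 ✓.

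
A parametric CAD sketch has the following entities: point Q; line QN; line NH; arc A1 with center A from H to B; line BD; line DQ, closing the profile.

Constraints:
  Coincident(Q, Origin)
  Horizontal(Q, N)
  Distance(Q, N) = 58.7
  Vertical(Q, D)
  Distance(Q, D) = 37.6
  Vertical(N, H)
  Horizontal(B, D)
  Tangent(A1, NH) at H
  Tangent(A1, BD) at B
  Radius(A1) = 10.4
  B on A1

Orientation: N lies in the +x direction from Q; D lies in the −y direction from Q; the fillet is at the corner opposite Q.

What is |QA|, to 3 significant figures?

55.4

QD is vertical with |QD| = 37.6 and D on the −y side, so D = (0.00, -37.6). The virtual corner opposite Q is at (58.7, -37.6). A1 meets NH tangentially, so AH is at right angles to NH and tangency of A1 to BD means the radius AB is perpendicular to BD, with radius 10.4, so the center A sits 10.4 in from both sides at A = (48.3, -27.2). Then |QA| = |A − Q| = 55.4.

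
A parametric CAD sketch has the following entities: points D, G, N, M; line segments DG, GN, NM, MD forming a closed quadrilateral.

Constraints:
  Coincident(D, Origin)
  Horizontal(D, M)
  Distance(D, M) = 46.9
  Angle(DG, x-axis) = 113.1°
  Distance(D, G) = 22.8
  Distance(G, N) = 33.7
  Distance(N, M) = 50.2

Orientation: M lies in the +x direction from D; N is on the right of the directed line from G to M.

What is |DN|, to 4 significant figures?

12.12

D is at the origin; D and M share the same y with |DM| = 46.9 and M in +x, so M = (46.9, 0). DG runs at 113.1° with |DG| = 22.8, so G = (-8.945, 20.97). N is determined by |GN| = 33.7 and |NM| = 50.2 together: it lies at the intersection of circle(G, 33.7) and circle(M, 50.2). With |GM| = 59.65, the foot of the radical line on GM is 18.22 from G and the perpendicular offset is √(33.7² − 18.22²) = 28.35. Taking the right-of-GM solution: N = (-1.851, -11.97).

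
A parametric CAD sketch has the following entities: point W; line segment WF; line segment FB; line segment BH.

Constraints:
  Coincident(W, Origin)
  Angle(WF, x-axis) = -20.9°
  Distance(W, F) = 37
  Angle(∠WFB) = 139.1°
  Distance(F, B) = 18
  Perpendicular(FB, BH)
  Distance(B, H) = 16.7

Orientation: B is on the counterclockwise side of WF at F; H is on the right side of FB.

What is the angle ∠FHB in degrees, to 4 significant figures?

47.15°

∠WFB = 139.1°, so FB runs at -20.9° + (180° − 139.1°) = 20.00° from the x-axis; with |FB| = 18.0, B = F + 18.0·(cos 20.00°, sin 20.00°) = (51.48, -7.043). The perpendicularity gives BH at right angles to FB; with |BH| = 16.7 on the right of FB, H = B + 16.7·(0.3420, -0.9397) = (57.19, -22.74). Then cos ∠FHB = HF·HB / (|HF||HB|), giving 47.15°.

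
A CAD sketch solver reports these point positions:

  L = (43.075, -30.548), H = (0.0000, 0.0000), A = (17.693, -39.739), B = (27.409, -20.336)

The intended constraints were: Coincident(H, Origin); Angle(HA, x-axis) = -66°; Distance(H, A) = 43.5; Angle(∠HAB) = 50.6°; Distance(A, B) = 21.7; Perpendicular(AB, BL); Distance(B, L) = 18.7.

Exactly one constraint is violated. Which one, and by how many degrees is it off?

Perpendicular(AB, BL) — off by 6.50°.

H = (0.00, 0.00) ✓; HA at -66.00° ✓; |HA| = 43.50 ✓; ∠HAB = 50.60° ✓; |AB| = 21.70 ✓; ∠(AB, BL) = 96.50° ✗; |BL| = 18.70 ✓.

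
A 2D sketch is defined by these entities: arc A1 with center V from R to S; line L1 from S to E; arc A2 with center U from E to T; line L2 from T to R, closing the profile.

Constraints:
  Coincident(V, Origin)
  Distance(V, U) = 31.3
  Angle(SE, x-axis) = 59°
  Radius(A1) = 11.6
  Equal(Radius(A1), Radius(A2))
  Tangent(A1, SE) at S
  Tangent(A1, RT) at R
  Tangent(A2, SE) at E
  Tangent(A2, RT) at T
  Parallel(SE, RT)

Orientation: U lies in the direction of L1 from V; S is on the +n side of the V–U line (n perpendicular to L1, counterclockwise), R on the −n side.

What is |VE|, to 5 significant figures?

33.380

The slot axis is L1's direction at 59.0°, so u = (cos 59.0°, sin 59.0°) = (0.51504, 0.85717) and n = (−sin 59.0°, cos 59.0°) = (-0.85717, 0.51504). V is at the origin and U lies 31.3 along u from V, so U = 31.3·u = (16.121, 26.829). Tangency of A1 to both parallel lines with radius 11.6 puts S and R at V ± 11.6·n: S = (-9.9431, 5.9744), R = (9.9431, -5.9744). Equal radii place E and T the same way about U: E = U + 11.6·n = (6.1776, 32.804), T = U − 11.6·n = (26.064, 20.855). Then |VE| = |E − V| = 33.380.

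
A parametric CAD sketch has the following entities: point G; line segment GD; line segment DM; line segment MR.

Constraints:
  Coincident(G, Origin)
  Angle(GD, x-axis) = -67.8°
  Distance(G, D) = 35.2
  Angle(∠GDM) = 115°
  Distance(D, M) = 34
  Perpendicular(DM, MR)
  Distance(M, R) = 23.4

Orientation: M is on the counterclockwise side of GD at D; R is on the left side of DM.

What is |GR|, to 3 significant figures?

49.6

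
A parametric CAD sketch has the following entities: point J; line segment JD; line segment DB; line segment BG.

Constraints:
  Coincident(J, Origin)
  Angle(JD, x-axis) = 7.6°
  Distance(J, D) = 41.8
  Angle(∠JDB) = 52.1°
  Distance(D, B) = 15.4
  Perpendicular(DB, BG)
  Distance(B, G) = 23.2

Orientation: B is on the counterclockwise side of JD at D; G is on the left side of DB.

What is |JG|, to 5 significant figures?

14.189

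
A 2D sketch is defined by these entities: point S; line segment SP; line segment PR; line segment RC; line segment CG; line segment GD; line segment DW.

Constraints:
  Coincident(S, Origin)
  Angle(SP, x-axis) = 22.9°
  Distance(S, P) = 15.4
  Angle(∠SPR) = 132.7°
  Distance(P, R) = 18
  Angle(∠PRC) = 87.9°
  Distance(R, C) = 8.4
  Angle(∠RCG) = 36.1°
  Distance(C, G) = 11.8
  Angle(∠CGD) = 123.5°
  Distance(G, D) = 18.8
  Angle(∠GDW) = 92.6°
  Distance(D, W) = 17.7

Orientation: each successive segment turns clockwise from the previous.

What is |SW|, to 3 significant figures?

51.4

S is at the origin; SP runs at 22.9° with length 15.4, so P = (14.2, 5.99). ∠SPR = 132.7° gives PR at -24.4° from the x-axis; with |PR| = 18.0, R = (30.6, -1.44). ∠PRC = 87.9° gives RC at -116° from the x-axis; with |RC| = 8.4, C = (26.8, -8.96). ∠RCG = 36.1° gives CG at 99.6° from the x-axis; with |CG| = 11.8, G = (24.9, 2.67). ∠CGD = 123.5° gives GD at 43.1° from the x-axis; with |GD| = 18.8, D = (38.6, 15.5). ∠GDW = 92.6° gives DW at -44.3° from the x-axis; with |DW| = 17.7, W = (51.3, 3.16). Then |SW| = |W − S| = 51.4.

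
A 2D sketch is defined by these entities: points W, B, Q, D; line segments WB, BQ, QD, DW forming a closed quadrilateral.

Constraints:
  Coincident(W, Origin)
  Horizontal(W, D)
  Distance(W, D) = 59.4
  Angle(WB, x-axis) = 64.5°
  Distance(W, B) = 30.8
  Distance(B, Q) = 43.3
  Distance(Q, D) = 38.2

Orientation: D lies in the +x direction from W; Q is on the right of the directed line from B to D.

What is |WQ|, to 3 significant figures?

27.8

Checks: |BQ| = 43.30 ✓; |QD| = 38.20 ✓.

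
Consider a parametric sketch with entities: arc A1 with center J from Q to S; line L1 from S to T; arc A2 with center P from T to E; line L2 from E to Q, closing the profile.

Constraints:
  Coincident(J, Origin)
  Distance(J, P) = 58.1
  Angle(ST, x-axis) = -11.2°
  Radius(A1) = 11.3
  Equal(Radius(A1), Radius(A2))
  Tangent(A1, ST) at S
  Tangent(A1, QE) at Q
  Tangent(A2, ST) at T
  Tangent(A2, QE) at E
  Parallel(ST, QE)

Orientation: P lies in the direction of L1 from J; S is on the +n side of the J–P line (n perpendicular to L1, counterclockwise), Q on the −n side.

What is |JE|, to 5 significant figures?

59.189

The slot axis is L1's direction at -11.2°, so u = (cos -11.2°, sin -11.2°) = (0.98096, -0.19423) and n = (−sin -11.2°, cos -11.2°) = (0.19423, 0.98096). J is at the origin and P lies 58.1 along u from J, so P = 58.1·u = (56.993, -11.285). Tangency of A1 to both parallel lines with radius 11.3 puts S and Q at J ± 11.3·n: S = (2.1948, 11.085), Q = (-2.1948, -11.085). Equal radii place T and E the same way about P: T = P + 11.3·n = (59.188, -0.20022), E = P − 11.3·n = (54.799, -22.370). Then |JE| = |E − J| = 59.189.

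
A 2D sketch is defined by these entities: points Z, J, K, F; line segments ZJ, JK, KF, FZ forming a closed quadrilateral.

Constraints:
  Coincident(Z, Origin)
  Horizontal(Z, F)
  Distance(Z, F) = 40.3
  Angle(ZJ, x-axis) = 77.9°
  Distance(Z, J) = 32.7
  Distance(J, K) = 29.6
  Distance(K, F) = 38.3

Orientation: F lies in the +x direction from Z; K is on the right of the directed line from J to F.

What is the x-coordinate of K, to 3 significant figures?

2.10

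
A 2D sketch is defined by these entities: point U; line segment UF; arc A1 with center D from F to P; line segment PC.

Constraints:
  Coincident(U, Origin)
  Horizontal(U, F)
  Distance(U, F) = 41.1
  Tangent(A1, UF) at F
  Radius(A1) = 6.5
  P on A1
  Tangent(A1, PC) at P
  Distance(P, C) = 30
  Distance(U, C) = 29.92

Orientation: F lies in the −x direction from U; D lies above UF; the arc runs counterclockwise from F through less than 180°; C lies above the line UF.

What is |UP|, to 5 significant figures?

36.255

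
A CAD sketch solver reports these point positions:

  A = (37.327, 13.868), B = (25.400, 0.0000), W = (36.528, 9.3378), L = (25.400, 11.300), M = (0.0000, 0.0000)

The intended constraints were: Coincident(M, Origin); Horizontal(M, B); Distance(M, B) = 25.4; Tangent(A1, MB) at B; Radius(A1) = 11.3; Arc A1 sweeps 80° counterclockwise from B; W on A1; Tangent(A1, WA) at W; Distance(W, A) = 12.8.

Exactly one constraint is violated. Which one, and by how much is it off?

Distance(W, A) = 12.8 — off by 8.20.

M = (0.00, 0.00) ✓; M.y = 0.00, B.y = 0.00 ✓; |MB| = 25.40 ✓; ∠(LB, BM) = 90.00° ✓; |LB| = 11.30 ✓; bearing(L→W) − bearing(L→B) = 80.00° ✓; |LW| = 11.30 ✓; ∠(LW, WA) = 90.00° ✓; |WA| = 4.600 ✗.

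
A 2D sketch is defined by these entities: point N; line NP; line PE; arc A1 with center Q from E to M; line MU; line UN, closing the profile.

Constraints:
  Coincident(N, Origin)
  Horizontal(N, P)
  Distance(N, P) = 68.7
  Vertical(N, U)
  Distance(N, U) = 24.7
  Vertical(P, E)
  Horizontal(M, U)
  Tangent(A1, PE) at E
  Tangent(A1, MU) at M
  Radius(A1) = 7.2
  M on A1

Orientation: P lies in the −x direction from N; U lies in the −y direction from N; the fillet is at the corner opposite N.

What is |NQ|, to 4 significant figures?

63.94

N is at the origin; N and P share the same y with |NP| = 68.7 and P on the −x side, so P = (-68.70, 0.000). N and U share the same x with |NU| = 24.7 and U on the −y side, so U = (0.000, -24.70). The virtual corner opposite N is at (-68.70, -24.70). Tangency of A1 to PE means the radius QE is perpendicular to PE and tangency of A1 to MU means the radius QM is perpendicular to MU, with radius 7.2, so the center Q sits 7.2 in from both sides at Q = (-61.50, -17.50). Then |NQ| = |Q − N| = 63.94.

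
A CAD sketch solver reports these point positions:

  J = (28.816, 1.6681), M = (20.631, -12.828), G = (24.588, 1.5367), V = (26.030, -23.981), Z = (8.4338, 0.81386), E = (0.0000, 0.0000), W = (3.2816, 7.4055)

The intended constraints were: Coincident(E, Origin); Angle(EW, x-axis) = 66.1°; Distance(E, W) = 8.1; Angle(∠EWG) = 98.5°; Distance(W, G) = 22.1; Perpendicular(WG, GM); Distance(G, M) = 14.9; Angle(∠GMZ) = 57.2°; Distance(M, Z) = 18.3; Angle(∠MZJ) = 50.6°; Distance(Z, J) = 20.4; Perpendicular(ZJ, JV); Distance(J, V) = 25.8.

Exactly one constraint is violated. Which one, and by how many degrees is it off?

Perpendicular(ZJ, JV) — off by 8.60°.

E = (0.00, 0.00) ✓; EW at 66.10° ✓; |EW| = 8.100 ✓; ∠EWG = 98.50° ✓; |WG| = 22.10 ✓; ∠(WG, GM) = 90.00° ✓; |GM| = 14.90 ✓; ∠GMZ = 57.20° ✓; |MZ| = 18.30 ✓; ∠MZJ = 50.60° ✓; |ZJ| = 20.40 ✓; ∠(ZJ, JV) = 98.60° ✗; |JV| = 25.80 ✓.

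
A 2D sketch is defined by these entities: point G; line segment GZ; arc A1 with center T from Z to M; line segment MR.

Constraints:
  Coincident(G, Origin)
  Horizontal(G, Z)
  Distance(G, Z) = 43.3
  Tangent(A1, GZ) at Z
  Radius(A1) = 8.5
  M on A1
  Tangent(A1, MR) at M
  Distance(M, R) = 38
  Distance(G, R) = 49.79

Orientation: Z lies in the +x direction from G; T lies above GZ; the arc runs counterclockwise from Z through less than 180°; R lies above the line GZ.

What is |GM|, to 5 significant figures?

51.709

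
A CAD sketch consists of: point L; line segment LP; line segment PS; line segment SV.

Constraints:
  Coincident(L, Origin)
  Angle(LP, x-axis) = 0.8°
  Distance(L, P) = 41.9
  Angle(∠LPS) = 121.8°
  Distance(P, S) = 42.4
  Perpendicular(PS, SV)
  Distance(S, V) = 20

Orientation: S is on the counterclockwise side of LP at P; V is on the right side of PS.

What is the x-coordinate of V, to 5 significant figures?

80.877

∠LPS = 121.8°, so PS runs at 0.8° + (180° − 121.8°) = 59.000° from the x-axis; with |PS| = 42.4, S = P + 42.4·(cos 59.000°, sin 59.000°) = (63.734, 36.929). The perpendicularity gives SV at right angles to PS; with |SV| = 20.0 on the right of PS, V = S + 20.0·(0.85717, -0.51504) = (80.877, 26.628). So V.x = 80.877.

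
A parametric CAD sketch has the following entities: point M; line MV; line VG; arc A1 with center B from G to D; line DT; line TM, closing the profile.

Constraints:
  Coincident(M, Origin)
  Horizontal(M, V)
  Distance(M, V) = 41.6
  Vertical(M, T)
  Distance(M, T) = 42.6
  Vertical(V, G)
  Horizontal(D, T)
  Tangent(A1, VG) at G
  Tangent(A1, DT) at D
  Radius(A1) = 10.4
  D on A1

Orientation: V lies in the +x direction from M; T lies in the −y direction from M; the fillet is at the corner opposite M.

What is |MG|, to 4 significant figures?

52.61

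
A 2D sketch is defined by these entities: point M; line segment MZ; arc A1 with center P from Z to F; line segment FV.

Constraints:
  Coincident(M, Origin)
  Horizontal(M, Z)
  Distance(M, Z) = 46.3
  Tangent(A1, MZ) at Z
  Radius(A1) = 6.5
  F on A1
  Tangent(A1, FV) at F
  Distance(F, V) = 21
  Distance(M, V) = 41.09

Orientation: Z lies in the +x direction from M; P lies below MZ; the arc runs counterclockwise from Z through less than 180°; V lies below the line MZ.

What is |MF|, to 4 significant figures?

40.40

Checks: |PF| = 6.500 ✓; ∠(PF, FV) = 90.00° ✓; |FV| = 21.00 ✓; |MV| = 41.09 ✓.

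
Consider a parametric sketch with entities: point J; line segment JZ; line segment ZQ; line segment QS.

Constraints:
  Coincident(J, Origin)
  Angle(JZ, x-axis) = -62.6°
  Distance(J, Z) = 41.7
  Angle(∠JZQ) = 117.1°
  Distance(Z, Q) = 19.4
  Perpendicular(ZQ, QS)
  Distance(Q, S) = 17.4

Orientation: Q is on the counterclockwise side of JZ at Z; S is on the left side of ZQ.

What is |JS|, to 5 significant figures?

43.165

J is at the origin; JZ runs at -62.6° with length 41.7, so Z = 41.7·(cos -62.6°, sin -62.6°) = (19.190, -37.022). ∠JZQ = 117.1°, so ZQ runs at -62.6° + (180° − 117.1°) = 0.30000° from the x-axis; with |ZQ| = 19.4, Q = Z + 19.4·(cos 0.30000°, sin 0.30000°) = (38.590, -36.920). The perpendicularity gives QS at right angles to ZQ; with |QS| = 17.4 on the left of ZQ, S = Q + 17.4·(-0.0052360, 0.99999) = (38.499, -19.521). Then |JS| = |S − J| = 43.165.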